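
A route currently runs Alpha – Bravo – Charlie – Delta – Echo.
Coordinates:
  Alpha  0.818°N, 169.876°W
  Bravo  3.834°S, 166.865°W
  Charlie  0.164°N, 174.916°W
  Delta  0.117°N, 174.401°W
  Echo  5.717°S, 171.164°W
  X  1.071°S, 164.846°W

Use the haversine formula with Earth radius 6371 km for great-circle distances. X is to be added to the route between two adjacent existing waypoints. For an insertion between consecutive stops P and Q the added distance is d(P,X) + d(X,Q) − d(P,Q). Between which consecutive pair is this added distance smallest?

Added distance for inserting X between each consecutive pair:
Alpha–Bravo: 361.7 km
Bravo–Charlie: 509.5 km
Charlie–Delta: 2141.2 km
Delta–Echo: 1199.9 km
Smallest added distance is 361.7 km, inserting between Alpha and Bravo.

between Alpha and Bravo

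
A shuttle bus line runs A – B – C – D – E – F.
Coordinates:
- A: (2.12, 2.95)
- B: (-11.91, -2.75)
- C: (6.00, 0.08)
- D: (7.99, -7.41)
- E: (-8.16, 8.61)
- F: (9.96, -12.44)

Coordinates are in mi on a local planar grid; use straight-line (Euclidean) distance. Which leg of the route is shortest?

Leg distances:
A→B: 15.1 mi
B→C: 18.1 mi
C→D: 7.7 mi
D→E: 22.7 mi
E→F: 27.8 mi
The shortest leg is C–D at 7.7 mi.

C–D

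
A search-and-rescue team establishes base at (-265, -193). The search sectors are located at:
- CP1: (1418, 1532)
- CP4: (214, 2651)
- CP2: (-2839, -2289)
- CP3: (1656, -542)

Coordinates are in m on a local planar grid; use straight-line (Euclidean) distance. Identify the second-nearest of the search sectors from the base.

Distance to each, sorted:
CP3: 1952.4 m
CP1: 2410.0 m
CP4: 2884.1 m
CP2: 3319.4 m
The second-nearest is CP1 at 2410.0 m.

CP1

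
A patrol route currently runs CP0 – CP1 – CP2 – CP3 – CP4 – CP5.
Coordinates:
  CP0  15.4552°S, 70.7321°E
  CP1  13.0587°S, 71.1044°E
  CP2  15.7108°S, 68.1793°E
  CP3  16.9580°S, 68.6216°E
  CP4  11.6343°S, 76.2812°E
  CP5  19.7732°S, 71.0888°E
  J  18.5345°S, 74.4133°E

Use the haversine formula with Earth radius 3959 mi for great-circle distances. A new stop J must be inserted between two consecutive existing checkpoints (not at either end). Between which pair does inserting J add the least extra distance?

between CP4 and CP5

Added distance for inserting J between each consecutive pair:
CP0–CP1: 593.3 mi
CP1–CP2: 625.0 mi
CP2–CP3: 760.8 mi
CP3–CP4: 258.2 mi
CP4–CP5: 66.3 mi
Smallest added distance is 66.3 mi, inserting between CP4 and CP5.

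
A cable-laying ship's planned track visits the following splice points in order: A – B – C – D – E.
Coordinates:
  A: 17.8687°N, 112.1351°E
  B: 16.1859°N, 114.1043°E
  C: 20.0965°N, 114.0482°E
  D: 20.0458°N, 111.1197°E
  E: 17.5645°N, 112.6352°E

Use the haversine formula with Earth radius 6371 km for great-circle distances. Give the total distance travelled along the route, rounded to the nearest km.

Leg distances:
A→B: 280.8 km  (cumulative 280.8 km)
B→C: 434.9 km  (cumulative 715.7 km)
C→D: 305.9 km  (cumulative 1021.6 km)
D→E: 318.7 km  (cumulative 1340.3 km)
Total route length ≈ 1340 km.

1340 km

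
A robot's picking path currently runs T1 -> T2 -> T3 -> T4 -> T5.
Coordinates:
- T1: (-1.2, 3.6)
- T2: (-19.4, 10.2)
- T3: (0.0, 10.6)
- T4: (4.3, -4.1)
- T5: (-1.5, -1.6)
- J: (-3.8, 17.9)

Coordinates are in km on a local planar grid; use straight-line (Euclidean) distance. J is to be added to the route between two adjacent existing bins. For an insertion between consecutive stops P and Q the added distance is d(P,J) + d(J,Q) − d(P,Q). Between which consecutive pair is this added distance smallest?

Added distance for inserting J between each consecutive pair:
T1–T2: 12.6 km
T2–T3: 6.2 km
T3–T4: 16.4 km
T4–T5: 36.8 km
Smallest added distance is 6.2 km, inserting between T2 and T3.

between T2 and T3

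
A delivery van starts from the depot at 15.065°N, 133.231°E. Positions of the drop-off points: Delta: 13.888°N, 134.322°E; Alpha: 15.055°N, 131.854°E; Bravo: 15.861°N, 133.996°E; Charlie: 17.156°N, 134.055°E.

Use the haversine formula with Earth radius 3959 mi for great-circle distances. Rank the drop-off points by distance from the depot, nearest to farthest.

Bravo, Alpha, Delta, Charlie

Distances from the depot:
Bravo 15.861°N, 133.996°E: 75.0 mi
Alpha 15.055°N, 131.854°E: 91.9 mi
Delta 13.888°N, 134.322°E: 109.3 mi
Charlie 17.156°N, 134.055°E: 154.5 mi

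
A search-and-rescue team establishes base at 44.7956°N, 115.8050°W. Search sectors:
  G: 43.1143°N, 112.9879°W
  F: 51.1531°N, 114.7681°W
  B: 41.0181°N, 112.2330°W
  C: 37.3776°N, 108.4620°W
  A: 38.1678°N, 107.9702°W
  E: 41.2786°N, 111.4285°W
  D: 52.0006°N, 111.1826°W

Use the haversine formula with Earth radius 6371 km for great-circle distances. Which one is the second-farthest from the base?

A

Distances from the base (44.7956°N, 115.8050°W):
C: 1028.2 km
A: 983.5 km
D: 870.4 km
F: 711.1 km
E: 528.5 km
B: 510.8 km
G: 292.9 km
The second-farthest is A at 983.5 km.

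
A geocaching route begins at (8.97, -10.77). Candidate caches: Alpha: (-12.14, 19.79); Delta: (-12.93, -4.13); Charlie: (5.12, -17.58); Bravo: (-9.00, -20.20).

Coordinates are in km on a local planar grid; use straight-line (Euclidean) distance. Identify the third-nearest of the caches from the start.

Distance to each, sorted:
Charlie: 7.8 km
Bravo: 20.3 km
Delta: 22.9 km
Alpha: 37.1 km
The third-nearest is Delta at 22.9 km.

Delta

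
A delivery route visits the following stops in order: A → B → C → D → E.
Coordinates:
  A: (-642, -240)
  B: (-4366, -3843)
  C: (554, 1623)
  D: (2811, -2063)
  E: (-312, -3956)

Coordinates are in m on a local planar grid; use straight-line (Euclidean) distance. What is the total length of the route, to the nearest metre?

Leg distances:
A→B: 5181.7 m  (cumulative 5181.7 m)
B→C: 7354.2 m  (cumulative 12535.8 m)
C→D: 4322.1 m  (cumulative 16857.9 m)
D→E: 3651.9 m  (cumulative 20509.9 m)
Total route length ≈ 20510 m.

20510 m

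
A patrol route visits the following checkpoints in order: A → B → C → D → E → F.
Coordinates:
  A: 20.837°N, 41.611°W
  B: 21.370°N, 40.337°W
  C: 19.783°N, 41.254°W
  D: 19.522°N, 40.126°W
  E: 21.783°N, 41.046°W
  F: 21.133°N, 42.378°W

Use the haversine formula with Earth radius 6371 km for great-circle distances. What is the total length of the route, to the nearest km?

892 km

Leg distances:
A→B: 144.8 km  (cumulative 144.8 km)
B→C: 200.6 km  (cumulative 345.5 km)
C→D: 121.6 km  (cumulative 467.1 km)
D→E: 269.0 km  (cumulative 736.1 km)
E→F: 155.6 km  (cumulative 891.8 km)
Total route length ≈ 892 km.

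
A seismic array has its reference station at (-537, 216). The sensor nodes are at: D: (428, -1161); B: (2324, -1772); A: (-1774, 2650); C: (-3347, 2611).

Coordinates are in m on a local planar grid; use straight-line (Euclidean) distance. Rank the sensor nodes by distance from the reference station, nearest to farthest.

D, A, B, C

Distance from the reference station at (-537, 216) to each:
D (428, -1161): 1681.5 m
A (-1774, 2650): 2730.3 m
B (2324, -1772): 3483.9 m
C (-3347, 2611): 3692.2 m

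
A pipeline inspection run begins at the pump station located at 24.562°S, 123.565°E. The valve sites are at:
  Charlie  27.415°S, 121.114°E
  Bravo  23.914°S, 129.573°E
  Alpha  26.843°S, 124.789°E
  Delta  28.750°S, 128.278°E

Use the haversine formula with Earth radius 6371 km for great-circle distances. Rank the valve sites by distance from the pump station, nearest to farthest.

Distances from the pump station:
Alpha 26.843°S, 124.789°E: 281.7 km
Charlie 27.415°S, 121.114°E: 400.8 km
Bravo 23.914°S, 129.573°E: 613.4 km
Delta 28.750°S, 128.278°E: 660.3 km

Alpha, Charlie, Bravo, Delta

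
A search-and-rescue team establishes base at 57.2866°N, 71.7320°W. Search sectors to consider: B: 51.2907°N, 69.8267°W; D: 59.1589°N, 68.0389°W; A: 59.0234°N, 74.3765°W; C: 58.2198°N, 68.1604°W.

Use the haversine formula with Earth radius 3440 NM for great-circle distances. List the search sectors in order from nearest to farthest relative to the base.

Distance from the base at 57.2866°N, 71.7320°W to each:
C 58.2198°N, 68.1604°W: 127.4 NM
A 59.0234°N, 74.3765°W: 133.7 NM
D 59.1589°N, 68.0389°W: 162.0 NM
B 51.2907°N, 69.8267°W: 366.1 NM

C, A, D, B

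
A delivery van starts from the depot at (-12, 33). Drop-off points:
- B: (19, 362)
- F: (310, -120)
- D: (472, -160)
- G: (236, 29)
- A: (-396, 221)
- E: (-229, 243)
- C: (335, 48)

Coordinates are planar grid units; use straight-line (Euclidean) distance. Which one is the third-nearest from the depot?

B

Distance to each, sorted:
G: 248.0
E: 302.0
B: 330.5
C: 347.3
F: 356.5
A: 427.6
D: 521.1
The third-nearest is B at 330.5.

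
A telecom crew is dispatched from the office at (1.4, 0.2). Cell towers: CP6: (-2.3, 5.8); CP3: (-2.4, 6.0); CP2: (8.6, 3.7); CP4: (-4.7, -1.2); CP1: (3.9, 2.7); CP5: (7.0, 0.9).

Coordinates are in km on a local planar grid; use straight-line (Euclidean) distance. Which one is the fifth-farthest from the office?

CP5

Distance to each, sorted:
CP2: 8.0 km
CP3: 6.9 km
CP6: 6.7 km
CP4: 6.3 km
CP5: 5.6 km
CP1: 3.5 km
The fifth-farthest is CP5 at 5.6 km.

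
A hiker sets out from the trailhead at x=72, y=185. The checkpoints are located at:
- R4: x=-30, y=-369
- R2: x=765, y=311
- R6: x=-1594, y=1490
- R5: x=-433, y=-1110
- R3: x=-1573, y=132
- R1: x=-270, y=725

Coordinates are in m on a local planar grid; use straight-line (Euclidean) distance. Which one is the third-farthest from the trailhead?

Distance to each, sorted:
R6: 2116.3 m
R3: 1645.9 m
R5: 1390.0 m
R2: 704.4 m
R1: 639.2 m
R4: 563.3 m
The third-farthest is R5 at 1390.0 m.

R5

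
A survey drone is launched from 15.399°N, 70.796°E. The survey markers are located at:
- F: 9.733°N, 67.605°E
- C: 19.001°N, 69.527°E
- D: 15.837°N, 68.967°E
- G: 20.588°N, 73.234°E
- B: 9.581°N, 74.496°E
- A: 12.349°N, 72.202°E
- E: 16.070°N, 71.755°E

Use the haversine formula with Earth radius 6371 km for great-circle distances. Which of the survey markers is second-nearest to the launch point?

D

Distance to each, sorted:
E: 126.9 km
D: 201.8 km
A: 371.5 km
C: 422.6 km
G: 631.9 km
F: 718.9 km
B: 761.4 km
The second-nearest is D at 201.8 km.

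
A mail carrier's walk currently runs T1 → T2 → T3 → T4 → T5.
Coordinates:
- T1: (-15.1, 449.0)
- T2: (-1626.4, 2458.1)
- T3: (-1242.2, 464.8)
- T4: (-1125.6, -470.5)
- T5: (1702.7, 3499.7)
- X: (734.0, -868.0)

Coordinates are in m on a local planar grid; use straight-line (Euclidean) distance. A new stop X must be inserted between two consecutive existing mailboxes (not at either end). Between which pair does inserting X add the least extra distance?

between T4 and T5

Added distance for inserting X between each consecutive pair:
T1–T2: 3018.3 m
T2–T3: 4432.2 m
T3–T4: 3342.7 m
T4–T5: 1500.8 m
Smallest added distance is 1500.8 m, inserting between T4 and T5.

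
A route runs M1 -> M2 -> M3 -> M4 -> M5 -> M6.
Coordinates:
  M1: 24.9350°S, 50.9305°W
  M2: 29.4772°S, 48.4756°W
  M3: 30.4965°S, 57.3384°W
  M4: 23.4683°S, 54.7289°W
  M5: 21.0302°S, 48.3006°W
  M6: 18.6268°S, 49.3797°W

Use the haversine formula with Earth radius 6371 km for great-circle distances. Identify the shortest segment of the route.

M5–M6

Leg distances:
M1→M2: 560.3 km
M2→M3: 860.8 km
M3→M4: 823.1 km
M4→M5: 714.9 km
M5→M6: 290.1 km
The shortest leg is M5–M6 at 290.1 km.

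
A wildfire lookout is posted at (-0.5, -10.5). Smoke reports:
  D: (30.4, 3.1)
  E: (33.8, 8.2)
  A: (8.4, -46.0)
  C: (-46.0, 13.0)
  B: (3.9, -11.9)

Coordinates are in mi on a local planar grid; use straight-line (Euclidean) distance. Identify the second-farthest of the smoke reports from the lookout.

E

Distance to each, sorted:
C: 51.2 mi
E: 39.1 mi
A: 36.6 mi
D: 33.8 mi
B: 4.6 mi
The second-farthest is E at 39.1 mi.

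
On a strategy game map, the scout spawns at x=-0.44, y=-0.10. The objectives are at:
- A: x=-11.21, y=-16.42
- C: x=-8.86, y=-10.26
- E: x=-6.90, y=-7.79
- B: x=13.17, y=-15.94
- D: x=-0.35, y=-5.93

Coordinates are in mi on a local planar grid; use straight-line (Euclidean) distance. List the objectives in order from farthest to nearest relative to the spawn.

Distance from the spawn at x=-0.44, y=-0.10 to each:
B x=13.17, y=-15.94: 20.9 mi
A x=-11.21, y=-16.42: 19.6 mi
C x=-8.86, y=-10.26: 13.2 mi
E x=-6.90, y=-7.79: 10.0 mi
D x=-0.35, y=-5.93: 5.8 mi

B, A, C, E, D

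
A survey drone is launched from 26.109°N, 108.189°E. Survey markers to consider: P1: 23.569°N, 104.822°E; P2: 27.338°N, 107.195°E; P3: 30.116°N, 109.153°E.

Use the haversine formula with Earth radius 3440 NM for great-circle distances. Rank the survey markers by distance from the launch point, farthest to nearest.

Distance from the launch point at 26.109°N, 108.189°E to each:
P3 30.116°N, 109.153°E: 245.9 NM
P1 23.569°N, 104.822°E: 238.5 NM
P2 27.338°N, 107.195°E: 91.0 NM

P3, P1, P2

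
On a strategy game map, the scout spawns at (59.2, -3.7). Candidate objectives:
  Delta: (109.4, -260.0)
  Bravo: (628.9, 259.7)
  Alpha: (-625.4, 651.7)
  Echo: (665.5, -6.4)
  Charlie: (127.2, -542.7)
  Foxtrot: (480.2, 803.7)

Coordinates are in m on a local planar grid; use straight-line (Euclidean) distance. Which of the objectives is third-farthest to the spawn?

Distances from the spawn ((59.2, -3.7)):
Alpha: 947.7 m
Foxtrot: 910.6 m
Bravo: 627.6 m
Echo: 606.3 m
Charlie: 543.3 m
Delta: 261.2 m
The third-farthest is Bravo at 627.6 m.

Bravo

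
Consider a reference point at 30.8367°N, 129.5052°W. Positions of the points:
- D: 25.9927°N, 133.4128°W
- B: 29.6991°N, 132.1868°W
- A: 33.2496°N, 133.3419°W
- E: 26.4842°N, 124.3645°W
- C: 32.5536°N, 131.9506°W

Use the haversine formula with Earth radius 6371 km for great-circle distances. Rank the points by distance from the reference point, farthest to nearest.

Distances from the reference point:
E 26.4842°N, 124.3645°W: 696.8 km
D 25.9927°N, 133.4128°W: 660.3 km
A 33.2496°N, 133.3419°W: 450.2 km
C 32.5536°N, 131.9506°W: 299.9 km
B 29.6991°N, 132.1868°W: 286.9 km

E, D, A, C, B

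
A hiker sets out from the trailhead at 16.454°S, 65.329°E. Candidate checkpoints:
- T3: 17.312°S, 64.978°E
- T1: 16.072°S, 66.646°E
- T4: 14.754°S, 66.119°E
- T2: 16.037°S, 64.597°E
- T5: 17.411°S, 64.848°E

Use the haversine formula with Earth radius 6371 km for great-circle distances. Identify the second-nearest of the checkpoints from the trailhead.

T3

Distances from the trailhead (16.454°S, 65.329°E):
T2: 90.9 km
T3: 102.5 km
T5: 118.1 km
T1: 146.9 km
T4: 207.1 km
The second-nearest is T3 at 102.5 km.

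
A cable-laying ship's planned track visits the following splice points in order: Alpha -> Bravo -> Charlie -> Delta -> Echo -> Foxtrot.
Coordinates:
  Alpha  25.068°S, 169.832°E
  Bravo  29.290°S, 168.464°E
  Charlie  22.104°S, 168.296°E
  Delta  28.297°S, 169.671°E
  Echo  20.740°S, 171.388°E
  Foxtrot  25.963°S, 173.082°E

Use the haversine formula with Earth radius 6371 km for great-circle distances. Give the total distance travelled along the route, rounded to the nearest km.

3454 km

Leg distances:
Alpha→Bravo: 488.6 km  (cumulative 488.6 km)
Bravo→Charlie: 799.2 km  (cumulative 1287.8 km)
Charlie→Delta: 702.4 km  (cumulative 1990.2 km)
Delta→Echo: 858.0 km  (cumulative 2848.2 km)
Echo→Foxtrot: 605.9 km  (cumulative 3454.1 km)
Total route length ≈ 3454 km.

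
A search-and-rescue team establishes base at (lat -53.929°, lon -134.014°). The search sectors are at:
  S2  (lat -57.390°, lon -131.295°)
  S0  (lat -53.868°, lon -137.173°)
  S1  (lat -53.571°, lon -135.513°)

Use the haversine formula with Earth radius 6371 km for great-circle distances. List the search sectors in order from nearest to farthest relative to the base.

Computing each great-circle distance from (lat -53.929°, lon -134.014°):
S1 (lat -53.571°, lon -135.513°): 106.3 km
S0 (lat -53.868°, lon -137.173°): 207.1 km
S2 (lat -57.390°, lon -131.295°): 420.9 km

S1, S0, S2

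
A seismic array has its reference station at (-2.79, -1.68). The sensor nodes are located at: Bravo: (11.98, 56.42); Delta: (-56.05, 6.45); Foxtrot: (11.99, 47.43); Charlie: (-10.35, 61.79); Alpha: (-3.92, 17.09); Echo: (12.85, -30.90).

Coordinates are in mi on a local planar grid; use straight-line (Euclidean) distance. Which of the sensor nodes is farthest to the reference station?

Distances from the reference station ((-2.79, -1.68)):
Charlie: 63.9 mi
Bravo: 59.9 mi
Delta: 53.9 mi
Foxtrot: 51.3 mi
Echo: 33.1 mi
Alpha: 18.8 mi
The farthest is Charlie at 63.9 mi.

Charlie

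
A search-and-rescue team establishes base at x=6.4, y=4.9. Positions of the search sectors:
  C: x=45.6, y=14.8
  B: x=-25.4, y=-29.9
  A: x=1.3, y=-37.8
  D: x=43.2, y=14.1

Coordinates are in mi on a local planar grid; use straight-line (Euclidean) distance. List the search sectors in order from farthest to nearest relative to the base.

Computing each straight-line distance from x=6.4, y=4.9:
B x=-25.4, y=-29.9: 47.1 mi
A x=1.3, y=-37.8: 43.0 mi
C x=45.6, y=14.8: 40.4 mi
D x=43.2, y=14.1: 37.9 mi

B, A, C, D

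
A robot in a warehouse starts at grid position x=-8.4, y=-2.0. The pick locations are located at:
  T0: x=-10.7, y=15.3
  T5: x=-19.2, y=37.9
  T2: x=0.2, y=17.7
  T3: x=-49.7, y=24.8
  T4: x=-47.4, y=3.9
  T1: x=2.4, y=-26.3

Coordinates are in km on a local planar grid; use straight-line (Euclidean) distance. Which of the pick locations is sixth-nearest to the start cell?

Distance to each, sorted:
T0: 17.5 km
T2: 21.5 km
T1: 26.6 km
T4: 39.4 km
T5: 41.3 km
T3: 49.2 km
The sixth-nearest is T3 at 49.2 km.

T3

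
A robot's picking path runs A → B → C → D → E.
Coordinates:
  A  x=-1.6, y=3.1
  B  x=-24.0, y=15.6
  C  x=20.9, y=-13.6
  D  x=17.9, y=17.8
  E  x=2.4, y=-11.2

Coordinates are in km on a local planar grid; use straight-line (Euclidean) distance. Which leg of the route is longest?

B–C

Leg distances:
A→B: 25.7 km
B→C: 53.6 km
C→D: 31.5 km
D→E: 32.9 km
The longest leg is B–C at 53.6 km.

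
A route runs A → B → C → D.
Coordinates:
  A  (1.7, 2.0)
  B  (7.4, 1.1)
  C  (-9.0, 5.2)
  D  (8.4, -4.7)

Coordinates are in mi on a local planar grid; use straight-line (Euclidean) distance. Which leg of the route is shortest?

A–B

Leg distances:
A→B: 5.8 mi
B→C: 16.9 mi
C→D: 20.0 mi
The shortest leg is A–B at 5.8 mi.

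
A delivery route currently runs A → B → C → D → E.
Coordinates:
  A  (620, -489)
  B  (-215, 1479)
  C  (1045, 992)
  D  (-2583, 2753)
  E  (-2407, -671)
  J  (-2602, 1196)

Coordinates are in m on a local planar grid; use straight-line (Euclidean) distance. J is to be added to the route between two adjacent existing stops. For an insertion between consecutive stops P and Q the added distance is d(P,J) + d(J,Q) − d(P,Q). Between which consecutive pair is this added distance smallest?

between D and E

Added distance for inserting J between each consecutive pair:
A–B: 3901.9 m
B–C: 4705.6 m
C–D: 1177.0 m
D–E: 5.8 m
Smallest added distance is 5.8 m, inserting between D and E.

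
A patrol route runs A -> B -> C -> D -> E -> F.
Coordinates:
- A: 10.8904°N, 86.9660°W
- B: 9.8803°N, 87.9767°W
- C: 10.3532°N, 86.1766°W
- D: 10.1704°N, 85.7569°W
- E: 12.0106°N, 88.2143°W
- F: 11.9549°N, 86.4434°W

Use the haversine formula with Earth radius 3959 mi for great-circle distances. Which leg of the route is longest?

D–E

Leg distances:
A→B: 97.9 mi
B→C: 126.7 mi
C→D: 31.2 mi
D→E: 209.6 mi
E→F: 119.8 mi
The longest leg is D–E at 209.6 mi.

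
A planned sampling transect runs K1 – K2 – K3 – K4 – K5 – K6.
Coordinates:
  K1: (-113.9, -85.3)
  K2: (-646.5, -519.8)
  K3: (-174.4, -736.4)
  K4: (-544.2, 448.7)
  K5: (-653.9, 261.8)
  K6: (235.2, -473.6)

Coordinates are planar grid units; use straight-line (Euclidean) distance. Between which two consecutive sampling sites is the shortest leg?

Leg distances:
K1→K2: 687.4
K2→K3: 519.4
K3→K4: 1241.5
K4→K5: 216.7
K5→K6: 1153.8
The shortest leg is K4–K5 at 216.7.

K4–K5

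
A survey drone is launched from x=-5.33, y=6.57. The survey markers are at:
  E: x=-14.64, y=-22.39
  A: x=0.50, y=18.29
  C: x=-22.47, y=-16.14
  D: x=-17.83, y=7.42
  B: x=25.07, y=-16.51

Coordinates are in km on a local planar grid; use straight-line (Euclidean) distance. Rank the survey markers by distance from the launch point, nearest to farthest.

Distance from the launch point at x=-5.33, y=6.57 to each:
D x=-17.83, y=7.42: 12.5 km
A x=0.50, y=18.29: 13.1 km
C x=-22.47, y=-16.14: 28.5 km
E x=-14.64, y=-22.39: 30.4 km
B x=25.07, y=-16.51: 38.2 km

D, A, C, E, B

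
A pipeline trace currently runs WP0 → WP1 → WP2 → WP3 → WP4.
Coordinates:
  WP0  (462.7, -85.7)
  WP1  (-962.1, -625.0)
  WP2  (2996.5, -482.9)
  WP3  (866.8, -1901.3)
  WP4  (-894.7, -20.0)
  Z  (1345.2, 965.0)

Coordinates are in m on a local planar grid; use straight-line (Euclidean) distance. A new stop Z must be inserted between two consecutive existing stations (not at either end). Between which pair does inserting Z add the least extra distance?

between WP1 and WP2

Added distance for inserting Z between each consecutive pair:
WP0–WP1: 2650.8 m
WP1–WP2: 1037.1 m
WP2–WP3: 2543.3 m
WP3–WP4: 2775.6 m
Smallest added distance is 1037.1 m, inserting between WP1 and WP2.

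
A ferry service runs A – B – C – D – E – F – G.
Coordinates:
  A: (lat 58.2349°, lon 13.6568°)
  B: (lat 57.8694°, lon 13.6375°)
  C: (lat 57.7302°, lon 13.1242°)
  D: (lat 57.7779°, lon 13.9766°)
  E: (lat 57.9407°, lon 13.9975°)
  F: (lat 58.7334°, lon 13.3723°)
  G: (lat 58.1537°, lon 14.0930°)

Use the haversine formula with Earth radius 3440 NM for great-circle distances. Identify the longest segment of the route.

E–F

Leg distances:
A→B: 22.0 NM
B→C: 18.4 NM
C→D: 27.5 NM
D→E: 9.8 NM
E→F: 51.5 NM
F→G: 41.5 NM
The longest leg is E–F at 51.5 NM.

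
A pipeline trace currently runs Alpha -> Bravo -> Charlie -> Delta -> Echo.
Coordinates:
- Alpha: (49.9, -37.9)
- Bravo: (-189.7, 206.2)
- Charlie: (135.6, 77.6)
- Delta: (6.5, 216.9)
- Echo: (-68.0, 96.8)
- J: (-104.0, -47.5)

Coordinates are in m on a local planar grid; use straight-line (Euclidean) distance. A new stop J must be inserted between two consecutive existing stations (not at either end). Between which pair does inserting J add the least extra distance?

Added distance for inserting J between each consecutive pair:
Alpha–Bravo: 79.9 m
Bravo–Charlie: 188.3 m
Charlie–Delta: 366.9 m
Delta–Echo: 294.0 m
Smallest added distance is 79.9 m, inserting between Alpha and Bravo.

between Alpha and Bravo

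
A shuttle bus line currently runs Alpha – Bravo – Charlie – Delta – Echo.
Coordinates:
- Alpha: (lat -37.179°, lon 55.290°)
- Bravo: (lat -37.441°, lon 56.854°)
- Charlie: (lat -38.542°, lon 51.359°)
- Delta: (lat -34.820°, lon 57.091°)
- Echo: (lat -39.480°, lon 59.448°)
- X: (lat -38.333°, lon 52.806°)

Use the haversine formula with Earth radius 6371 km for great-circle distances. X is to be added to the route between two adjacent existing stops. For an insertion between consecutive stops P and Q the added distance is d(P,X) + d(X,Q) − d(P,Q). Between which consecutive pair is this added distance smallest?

between Bravo and Charlie

Added distance for inserting X between each consecutive pair:
Alpha–Bravo: 480.7 km
Bravo–Charlie: 0.2 km
Charlie–Delta: 17.4 km
Delta–Echo: 576.6 km
Smallest added distance is 0.2 km, inserting between Bravo and Charlie.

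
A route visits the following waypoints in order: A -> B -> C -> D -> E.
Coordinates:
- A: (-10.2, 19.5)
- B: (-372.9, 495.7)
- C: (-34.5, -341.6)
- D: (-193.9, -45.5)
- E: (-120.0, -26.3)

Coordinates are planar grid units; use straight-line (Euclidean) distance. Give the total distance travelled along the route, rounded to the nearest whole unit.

1914

Leg distances:
A→B: 598.6  (cumulative 598.6)
B→C: 903.1  (cumulative 1501.7)
C→D: 336.3  (cumulative 1838.0)
D→E: 76.4  (cumulative 1914.3)
Total route length ≈ 1914.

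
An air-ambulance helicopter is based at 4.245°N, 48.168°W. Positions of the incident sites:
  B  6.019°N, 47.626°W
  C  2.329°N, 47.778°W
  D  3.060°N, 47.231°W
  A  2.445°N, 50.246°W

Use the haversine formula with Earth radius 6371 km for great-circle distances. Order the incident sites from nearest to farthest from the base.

Computing each great-circle distance from 4.245°N, 48.168°W:
D 3.060°N, 47.231°W: 167.8 km
B 6.019°N, 47.626°W: 206.2 km
C 2.329°N, 47.778°W: 217.4 km
A 2.445°N, 50.246°W: 305.4 km

D, B, C, A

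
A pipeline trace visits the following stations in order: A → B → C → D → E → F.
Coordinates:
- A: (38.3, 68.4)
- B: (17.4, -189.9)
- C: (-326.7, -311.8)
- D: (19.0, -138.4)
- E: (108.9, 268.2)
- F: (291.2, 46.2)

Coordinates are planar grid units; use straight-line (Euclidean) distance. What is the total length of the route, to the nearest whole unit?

1715

Leg distances:
A→B: 259.1  (cumulative 259.1)
B→C: 365.1  (cumulative 624.2)
C→D: 386.8  (cumulative 1010.9)
D→E: 416.4  (cumulative 1427.4)
E→F: 287.3  (cumulative 1714.6)
Total route length ≈ 1715.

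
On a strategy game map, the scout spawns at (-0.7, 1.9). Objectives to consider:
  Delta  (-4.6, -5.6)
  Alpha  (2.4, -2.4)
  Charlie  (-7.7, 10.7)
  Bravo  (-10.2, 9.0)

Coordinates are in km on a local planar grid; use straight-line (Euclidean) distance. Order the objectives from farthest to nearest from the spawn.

Bravo, Charlie, Delta, Alpha

Distances from the spawn:
Bravo (-10.2, 9.0): 11.9 km
Charlie (-7.7, 10.7): 11.2 km
Delta (-4.6, -5.6): 8.5 km
Alpha (2.4, -2.4): 5.3 km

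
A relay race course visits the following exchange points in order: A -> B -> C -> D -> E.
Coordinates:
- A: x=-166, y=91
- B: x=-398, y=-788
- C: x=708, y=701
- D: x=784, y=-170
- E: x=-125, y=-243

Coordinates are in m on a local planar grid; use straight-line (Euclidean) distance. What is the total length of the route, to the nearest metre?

Leg distances:
A→B: 909.1 m  (cumulative 909.1 m)
B→C: 1854.8 m  (cumulative 2763.9 m)
C→D: 874.3 m  (cumulative 3638.2 m)
D→E: 911.9 m  (cumulative 4550.2 m)
Total route length ≈ 4550 m.

4550 m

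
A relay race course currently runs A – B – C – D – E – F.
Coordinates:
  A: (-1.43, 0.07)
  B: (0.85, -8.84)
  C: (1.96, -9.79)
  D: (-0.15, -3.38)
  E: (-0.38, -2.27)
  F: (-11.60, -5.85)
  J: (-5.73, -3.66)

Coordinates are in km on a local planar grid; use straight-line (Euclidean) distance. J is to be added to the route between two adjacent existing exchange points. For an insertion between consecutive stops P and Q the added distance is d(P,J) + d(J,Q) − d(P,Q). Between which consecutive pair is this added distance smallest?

between E and F

Added distance for inserting J between each consecutive pair:
A–B: 4.9 km
B–C: 16.7 km
C–D: 8.7 km
D–E: 10.0 km
E–F: 0.0 km
Smallest added distance is 0.0 km, inserting between E and F.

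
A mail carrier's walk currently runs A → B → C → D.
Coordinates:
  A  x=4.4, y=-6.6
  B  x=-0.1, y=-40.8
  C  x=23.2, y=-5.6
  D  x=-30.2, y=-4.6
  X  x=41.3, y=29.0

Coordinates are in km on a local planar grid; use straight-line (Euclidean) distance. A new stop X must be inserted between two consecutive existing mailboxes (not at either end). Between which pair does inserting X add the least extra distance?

between C and D

Added distance for inserting X between each consecutive pair:
A–B: 97.9 km
B–C: 78.0 km
C–D: 64.6 km
Smallest added distance is 64.6 km, inserting between C and D.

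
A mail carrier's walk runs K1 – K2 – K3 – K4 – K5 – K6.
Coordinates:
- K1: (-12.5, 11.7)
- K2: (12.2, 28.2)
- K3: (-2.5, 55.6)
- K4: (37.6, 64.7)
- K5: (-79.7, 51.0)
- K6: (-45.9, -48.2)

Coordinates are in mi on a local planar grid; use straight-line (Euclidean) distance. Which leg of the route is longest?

Leg distances:
K1→K2: 29.7 mi
K2→K3: 31.1 mi
K3→K4: 41.1 mi
K4→K5: 118.1 mi
K5→K6: 104.8 mi
The longest leg is K4–K5 at 118.1 mi.

K4–K5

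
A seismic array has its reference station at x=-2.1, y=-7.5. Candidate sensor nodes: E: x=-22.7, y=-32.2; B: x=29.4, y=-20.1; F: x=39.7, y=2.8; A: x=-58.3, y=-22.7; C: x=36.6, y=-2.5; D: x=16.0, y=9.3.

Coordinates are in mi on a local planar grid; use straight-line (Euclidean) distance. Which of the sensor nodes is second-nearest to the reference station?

Distance to each, sorted:
D: 24.7 mi
E: 32.2 mi
B: 33.9 mi
C: 39.0 mi
F: 43.1 mi
A: 58.2 mi
The second-nearest is E at 32.2 mi.

E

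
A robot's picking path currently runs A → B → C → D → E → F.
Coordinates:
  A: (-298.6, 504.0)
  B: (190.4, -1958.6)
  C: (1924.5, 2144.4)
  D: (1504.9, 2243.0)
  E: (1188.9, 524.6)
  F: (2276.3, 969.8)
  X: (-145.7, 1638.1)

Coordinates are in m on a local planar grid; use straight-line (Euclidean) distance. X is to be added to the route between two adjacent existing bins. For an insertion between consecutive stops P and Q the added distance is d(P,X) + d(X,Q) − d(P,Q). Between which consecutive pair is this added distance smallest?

between B and C

Added distance for inserting X between each consecutive pair:
A–B: 2246.0 m
B–C: 1289.2 m
C–D: 3458.1 m
D–E: 1748.8 m
E–F: 3075.6 m
Smallest added distance is 1289.2 m, inserting between B and C.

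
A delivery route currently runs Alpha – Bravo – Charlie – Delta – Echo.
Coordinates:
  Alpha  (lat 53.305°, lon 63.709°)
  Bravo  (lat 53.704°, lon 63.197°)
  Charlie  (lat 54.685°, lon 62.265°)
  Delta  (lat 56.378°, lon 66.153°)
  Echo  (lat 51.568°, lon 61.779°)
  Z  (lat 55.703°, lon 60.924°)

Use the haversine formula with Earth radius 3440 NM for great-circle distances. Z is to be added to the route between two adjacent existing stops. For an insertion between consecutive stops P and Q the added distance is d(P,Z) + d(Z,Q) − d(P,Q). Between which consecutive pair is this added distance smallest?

between Charlie and Delta

Added distance for inserting Z between each consecutive pair:
Alpha–Bravo: 287.1 NM
Bravo–Charlie: 152.7 NM
Charlie–Delta: 89.8 NM
Delta–Echo: 102.7 NM
Smallest added distance is 89.8 NM, inserting between Charlie and Delta.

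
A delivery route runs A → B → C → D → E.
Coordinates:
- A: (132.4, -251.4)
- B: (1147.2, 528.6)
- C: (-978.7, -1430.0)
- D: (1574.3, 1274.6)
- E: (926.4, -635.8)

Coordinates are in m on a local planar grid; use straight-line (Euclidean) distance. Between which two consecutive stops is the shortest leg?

Leg distances:
A→B: 1279.9 m
B→C: 2890.6 m
C→D: 3719.2 m
D→E: 2017.3 m
The shortest leg is A–B at 1279.9 m.

A–B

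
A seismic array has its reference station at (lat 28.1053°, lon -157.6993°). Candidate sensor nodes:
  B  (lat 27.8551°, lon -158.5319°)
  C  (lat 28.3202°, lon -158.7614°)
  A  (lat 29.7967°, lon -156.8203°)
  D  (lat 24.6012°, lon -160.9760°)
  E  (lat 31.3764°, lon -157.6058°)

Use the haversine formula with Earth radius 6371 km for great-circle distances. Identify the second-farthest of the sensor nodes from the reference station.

Distance to each, sorted:
D: 508.3 km
E: 363.8 km
A: 206.6 km
C: 106.8 km
B: 86.4 km
The second-farthest is E at 363.8 km.

E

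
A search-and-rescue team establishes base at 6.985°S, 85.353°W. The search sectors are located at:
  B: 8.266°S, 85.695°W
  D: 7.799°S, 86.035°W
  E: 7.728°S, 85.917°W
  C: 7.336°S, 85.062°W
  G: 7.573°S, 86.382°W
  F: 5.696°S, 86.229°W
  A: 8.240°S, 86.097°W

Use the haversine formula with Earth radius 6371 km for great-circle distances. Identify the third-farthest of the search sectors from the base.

B

Distance to each, sorted:
F: 173.0 km
A: 161.9 km
B: 147.3 km
G: 131.0 km
D: 117.7 km
E: 103.4 km
C: 50.5 km
The third-farthest is B at 147.3 km.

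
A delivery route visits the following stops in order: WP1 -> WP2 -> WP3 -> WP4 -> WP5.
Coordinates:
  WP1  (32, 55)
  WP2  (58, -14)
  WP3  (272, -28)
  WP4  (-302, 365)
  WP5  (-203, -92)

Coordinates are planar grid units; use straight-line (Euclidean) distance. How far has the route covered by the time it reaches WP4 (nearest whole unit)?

984

Leg distances:
WP1→WP2: 73.7  (cumulative 73.7)
WP2→WP3: 214.5  (cumulative 288.2)
WP3→WP4: 695.6  (cumulative 983.8)
Cumulative distance at WP4 ≈ 984.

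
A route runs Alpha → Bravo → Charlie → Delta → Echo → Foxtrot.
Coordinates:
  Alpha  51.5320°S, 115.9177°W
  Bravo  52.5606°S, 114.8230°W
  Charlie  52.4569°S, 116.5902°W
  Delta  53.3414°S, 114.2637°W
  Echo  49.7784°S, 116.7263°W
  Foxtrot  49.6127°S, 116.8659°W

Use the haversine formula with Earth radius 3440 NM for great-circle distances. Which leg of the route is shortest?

Echo–Foxtrot

Leg distances:
Alpha→Bravo: 73.8 NM
Bravo→Charlie: 64.9 NM
Charlie→Delta: 99.6 NM
Delta→Echo: 232.8 NM
Echo→Foxtrot: 11.3 NM
The shortest leg is Echo–Foxtrot at 11.3 NM.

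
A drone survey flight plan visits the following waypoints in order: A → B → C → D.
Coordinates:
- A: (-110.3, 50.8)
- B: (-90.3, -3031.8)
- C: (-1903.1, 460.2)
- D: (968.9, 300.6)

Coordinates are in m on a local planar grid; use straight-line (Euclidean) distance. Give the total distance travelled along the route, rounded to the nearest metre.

9894 m

Leg distances:
A→B: 3082.7 m  (cumulative 3082.7 m)
B→C: 3934.5 m  (cumulative 7017.2 m)
C→D: 2876.4 m  (cumulative 9893.6 m)
Total route length ≈ 9894 m.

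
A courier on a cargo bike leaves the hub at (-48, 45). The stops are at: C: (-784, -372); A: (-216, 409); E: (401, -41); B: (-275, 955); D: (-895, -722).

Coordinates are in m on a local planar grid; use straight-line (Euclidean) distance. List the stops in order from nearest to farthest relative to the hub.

Distances from the hub:
A (-216, 409): 400.9 m
E (401, -41): 457.2 m
C (-784, -372): 845.9 m
B (-275, 955): 937.9 m
D (-895, -722): 1142.7 m

A, E, C, B, D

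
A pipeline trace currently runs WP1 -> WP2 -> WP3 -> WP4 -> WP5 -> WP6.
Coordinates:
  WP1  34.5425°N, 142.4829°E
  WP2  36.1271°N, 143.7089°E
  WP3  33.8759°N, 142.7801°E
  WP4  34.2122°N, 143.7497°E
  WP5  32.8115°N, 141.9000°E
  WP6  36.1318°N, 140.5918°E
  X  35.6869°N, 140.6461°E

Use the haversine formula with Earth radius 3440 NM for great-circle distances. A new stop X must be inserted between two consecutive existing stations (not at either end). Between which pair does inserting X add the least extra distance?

Added distance for inserting X between each consecutive pair:
WP1–WP2: 152.2 NM
WP2–WP3: 159.9 NM
WP3–WP4: 275.5 NM
WP4–WP5: 235.0 NM
WP5–WP6: 0.8 NM
Smallest added distance is 0.8 NM, inserting between WP5 and WP6.

between WP5 and WP6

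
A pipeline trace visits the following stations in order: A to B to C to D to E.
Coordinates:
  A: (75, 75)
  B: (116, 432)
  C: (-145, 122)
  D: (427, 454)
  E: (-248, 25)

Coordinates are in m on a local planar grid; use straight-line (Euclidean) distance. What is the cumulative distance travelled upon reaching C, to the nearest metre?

Leg distances:
A→B: 359.3 m  (cumulative 359.3 m)
B→C: 405.2 m  (cumulative 764.6 m)
Cumulative distance at C ≈ 765 m.

765 m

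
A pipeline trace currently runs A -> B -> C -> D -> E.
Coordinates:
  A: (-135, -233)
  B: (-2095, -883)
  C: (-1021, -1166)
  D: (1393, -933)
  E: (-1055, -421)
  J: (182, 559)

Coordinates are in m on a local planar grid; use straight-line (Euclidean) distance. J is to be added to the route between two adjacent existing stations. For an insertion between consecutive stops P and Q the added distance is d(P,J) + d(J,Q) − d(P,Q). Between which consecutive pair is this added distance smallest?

Added distance for inserting J between each consecutive pair:
A–B: 1483.3 m
B–C: 3687.6 m
C–D: 1599.4 m
D–E: 998.8 m
Smallest added distance is 998.8 m, inserting between D and E.

between D and E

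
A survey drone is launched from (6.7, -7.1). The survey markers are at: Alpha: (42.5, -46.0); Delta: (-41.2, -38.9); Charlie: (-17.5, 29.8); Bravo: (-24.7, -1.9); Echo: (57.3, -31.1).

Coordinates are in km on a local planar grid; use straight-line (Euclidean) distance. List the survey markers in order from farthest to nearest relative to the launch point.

Computing each straight-line distance from (6.7, -7.1):
Delta (-41.2, -38.9): 57.5 km
Echo (57.3, -31.1): 56.0 km
Alpha (42.5, -46.0): 52.9 km
Charlie (-17.5, 29.8): 44.1 km
Bravo (-24.7, -1.9): 31.8 km

Delta, Echo, Alpha, Charlie, Bravo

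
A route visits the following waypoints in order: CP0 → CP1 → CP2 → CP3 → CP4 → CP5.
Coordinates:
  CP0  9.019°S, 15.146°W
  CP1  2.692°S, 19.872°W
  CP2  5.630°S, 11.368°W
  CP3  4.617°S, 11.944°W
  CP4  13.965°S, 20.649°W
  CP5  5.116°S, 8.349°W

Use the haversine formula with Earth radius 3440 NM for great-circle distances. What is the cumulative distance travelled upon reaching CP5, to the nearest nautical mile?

Leg distances:
CP0→CP1: 473.2 NM  (cumulative 473.2 NM)
CP1→CP2: 538.9 NM  (cumulative 1012.0 NM)
CP2→CP3: 69.9 NM  (cumulative 1081.9 NM)
CP3→CP4: 761.8 NM  (cumulative 1843.8 NM)
CP4→CP5: 900.8 NM  (cumulative 2744.6 NM)
Cumulative distance at CP5 ≈ 2745 NM.

2745 NM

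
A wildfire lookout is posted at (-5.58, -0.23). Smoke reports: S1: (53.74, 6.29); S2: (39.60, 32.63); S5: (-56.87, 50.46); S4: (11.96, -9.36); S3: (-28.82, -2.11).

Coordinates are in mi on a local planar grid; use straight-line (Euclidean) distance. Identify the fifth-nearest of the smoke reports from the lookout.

S5

Distance to each, sorted:
S4: 19.8 mi
S3: 23.3 mi
S2: 55.9 mi
S1: 59.7 mi
S5: 72.1 mi
The fifth-nearest is S5 at 72.1 mi.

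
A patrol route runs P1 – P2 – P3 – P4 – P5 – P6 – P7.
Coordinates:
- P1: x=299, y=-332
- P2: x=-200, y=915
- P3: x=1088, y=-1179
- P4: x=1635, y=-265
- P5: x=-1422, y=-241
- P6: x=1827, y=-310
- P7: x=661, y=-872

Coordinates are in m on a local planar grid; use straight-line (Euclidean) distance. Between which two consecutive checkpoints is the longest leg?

Leg distances:
P1→P2: 1343.1 m
P2→P3: 2458.4 m
P3→P4: 1065.2 m
P4→P5: 3057.1 m
P5→P6: 3249.7 m
P6→P7: 1294.4 m
The longest leg is P5–P6 at 3249.7 m.

P5–P6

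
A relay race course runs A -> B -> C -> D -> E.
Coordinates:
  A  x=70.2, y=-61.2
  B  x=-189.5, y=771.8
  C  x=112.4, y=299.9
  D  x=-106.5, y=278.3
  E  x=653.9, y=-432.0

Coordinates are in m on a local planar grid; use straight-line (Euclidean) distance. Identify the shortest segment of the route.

Leg distances:
A→B: 872.5 m
B→C: 560.2 m
C→D: 220.0 m
D→E: 1040.5 m
The shortest leg is C–D at 220.0 m.

C–D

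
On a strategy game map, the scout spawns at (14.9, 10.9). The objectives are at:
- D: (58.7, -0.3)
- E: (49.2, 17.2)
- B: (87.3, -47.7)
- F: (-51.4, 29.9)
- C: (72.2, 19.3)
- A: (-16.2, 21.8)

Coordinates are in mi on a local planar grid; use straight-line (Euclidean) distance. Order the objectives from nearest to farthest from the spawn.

A, E, D, C, F, B

Distance from the spawn at (14.9, 10.9) to each:
A (-16.2, 21.8): 33.0 mi
E (49.2, 17.2): 34.9 mi
D (58.7, -0.3): 45.2 mi
C (72.2, 19.3): 57.9 mi
F (-51.4, 29.9): 69.0 mi
B (87.3, -47.7): 93.1 mi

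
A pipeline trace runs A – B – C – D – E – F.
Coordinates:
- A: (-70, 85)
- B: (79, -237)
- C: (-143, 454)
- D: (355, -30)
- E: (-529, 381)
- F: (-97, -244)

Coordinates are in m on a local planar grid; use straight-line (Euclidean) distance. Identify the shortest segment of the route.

Leg distances:
A→B: 354.8 m
B→C: 725.8 m
C→D: 694.4 m
D→E: 974.9 m
E→F: 759.8 m
The shortest leg is A–B at 354.8 m.

A–B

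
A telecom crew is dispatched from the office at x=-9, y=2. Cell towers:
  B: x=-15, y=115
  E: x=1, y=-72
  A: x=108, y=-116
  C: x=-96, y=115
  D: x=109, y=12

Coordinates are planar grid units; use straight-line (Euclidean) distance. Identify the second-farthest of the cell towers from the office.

C

Distance to each, sorted:
A: 166.2
C: 142.6
D: 118.4
B: 113.2
E: 74.7
The second-farthest is C at 142.6.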